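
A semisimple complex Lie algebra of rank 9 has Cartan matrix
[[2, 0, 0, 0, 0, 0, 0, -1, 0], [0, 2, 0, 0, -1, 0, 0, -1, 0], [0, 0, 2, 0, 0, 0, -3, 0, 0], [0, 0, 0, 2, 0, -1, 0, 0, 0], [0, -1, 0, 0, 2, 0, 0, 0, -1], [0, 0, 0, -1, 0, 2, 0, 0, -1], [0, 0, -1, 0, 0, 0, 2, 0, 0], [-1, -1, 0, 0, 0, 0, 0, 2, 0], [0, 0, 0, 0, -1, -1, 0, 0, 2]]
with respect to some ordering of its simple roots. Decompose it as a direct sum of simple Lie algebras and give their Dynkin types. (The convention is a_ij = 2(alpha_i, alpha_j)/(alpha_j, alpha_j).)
type A_7 + type G_2

The diagram associated to this matrix has two connected components: the simple roots {alpha_1, alpha_2, alpha_4, alpha_5, alpha_6, alpha_8, alpha_9} form a chain of 7 nodes with single edges (A_7), and {alpha_3, alpha_7} form two nodes joined by a triple edge (G_2). A semisimple Lie algebra decomposes uniquely as the direct sum of simple ideals, one per connected component of its Dynkin diagram, so g ≅ A_7 ⊕ G_2 (dimension 63 + 14 = 77).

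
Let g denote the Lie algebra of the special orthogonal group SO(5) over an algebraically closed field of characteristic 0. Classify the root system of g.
This is so(5) with 5 odd, which has dimension 5(5-1)/2 = 10 and rank (5-1)/2 = 2. In the classification of classical Lie algebras, the orthogonal algebra so(2n+1) in an odd number of variables has type B_n; here n = 2, so the Dynkin diagram is a chain of 2 nodes with a double edge at one end; the terminal node there is the unique short simple root (B_2). Hence the type is B_2.

B_2 (so(5))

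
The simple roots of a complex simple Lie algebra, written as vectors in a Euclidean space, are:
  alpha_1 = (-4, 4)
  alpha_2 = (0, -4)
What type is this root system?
Compute the Cartan integers a_ij = 2(alpha_i, alpha_j)/(alpha_j, alpha_j); the resulting 2x2 Cartan matrix is
[[2, -2], [-1, 2]].
The roots have two lengths (squared-length ratio 2:1); the short ones are alpha_{2}. The associated Dynkin diagram is a chain of 2 nodes with a double edge at one end; the terminal node there is the unique short simple root (B_2), so the type is B_2 (the algebra so(5)).

B2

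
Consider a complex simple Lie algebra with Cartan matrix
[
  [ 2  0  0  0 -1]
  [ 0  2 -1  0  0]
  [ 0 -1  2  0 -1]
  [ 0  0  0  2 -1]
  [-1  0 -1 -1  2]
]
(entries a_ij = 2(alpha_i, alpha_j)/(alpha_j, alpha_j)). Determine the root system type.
D5

The matrix has rank 5 with 2's on the diagonal. Reading the off-diagonal entries as Dynkin edges (a single edge where a_ij = a_ji = -1; a double or triple edge where a_ij * a_ji = 2 or 3), the diagram is a chain of 3 nodes with a fork of two nodes at one end (D_5). One simple-root ordering that puts it in standard form is (alpha_2, alpha_3, alpha_5, alpha_1, alpha_4). So the algebra is type D_5, i.e. so(10).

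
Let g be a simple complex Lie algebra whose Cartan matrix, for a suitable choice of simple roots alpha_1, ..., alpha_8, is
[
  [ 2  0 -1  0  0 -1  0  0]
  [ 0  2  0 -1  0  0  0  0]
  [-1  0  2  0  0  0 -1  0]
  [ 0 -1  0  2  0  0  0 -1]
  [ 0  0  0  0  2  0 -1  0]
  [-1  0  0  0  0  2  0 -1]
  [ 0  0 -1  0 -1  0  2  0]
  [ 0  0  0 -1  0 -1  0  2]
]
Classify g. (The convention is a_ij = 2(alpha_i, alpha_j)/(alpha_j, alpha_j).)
A_8

The matrix has rank 8 with 2's on the diagonal. Reading the off-diagonal entries as Dynkin edges (a single edge where a_ij = a_ji = -1; a double or triple edge where a_ij * a_ji = 2 or 3), the diagram is a chain of 8 nodes with single edges (A_8). One simple-root ordering that puts it in standard form is (alpha_2, alpha_4, alpha_8, alpha_6, alpha_1, alpha_3, alpha_7, alpha_5). So the algebra is type A_8, i.e. sl(9).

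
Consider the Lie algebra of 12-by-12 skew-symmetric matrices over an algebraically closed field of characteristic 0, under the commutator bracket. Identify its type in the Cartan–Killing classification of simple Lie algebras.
D_6 (so(12))

This is so(12) with 12 even, which has dimension 12(12-1)/2 = 66 and rank 12/2 = 6. In the classification of classical Lie algebras, the orthogonal algebra so(2n) in an even number of variables has type D_n; here n = 6, so the Dynkin diagram is a chain of 4 nodes with a fork of two nodes at one end (D_6). Hence the type is D_6.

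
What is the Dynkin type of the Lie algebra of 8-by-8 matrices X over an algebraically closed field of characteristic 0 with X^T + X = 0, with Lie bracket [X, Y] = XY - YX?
This is so(8) with 8 even, which has dimension 8(8-1)/2 = 28 and rank 8/2 = 4. In the classification of classical Lie algebras, the orthogonal algebra so(2n) in an even number of variables has type D_n; here n = 4, so the Dynkin diagram is a chain of 2 nodes with a fork of two nodes at one end (D_4). Hence the type is D_4.

D_4 (so(8))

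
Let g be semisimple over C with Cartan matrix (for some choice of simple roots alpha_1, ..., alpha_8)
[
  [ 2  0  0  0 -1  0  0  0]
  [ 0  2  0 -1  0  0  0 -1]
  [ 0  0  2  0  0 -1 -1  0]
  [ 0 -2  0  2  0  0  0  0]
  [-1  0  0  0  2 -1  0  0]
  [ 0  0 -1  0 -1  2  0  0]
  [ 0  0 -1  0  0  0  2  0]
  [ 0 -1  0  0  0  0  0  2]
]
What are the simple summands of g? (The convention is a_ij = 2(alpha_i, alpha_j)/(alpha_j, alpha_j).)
The diagram associated to this matrix has two connected components: the simple roots {alpha_1, alpha_3, alpha_5, alpha_6, alpha_7} form a chain of 5 nodes with single edges (A_5), and {alpha_2, alpha_4, alpha_8} form a chain of 3 nodes with a double edge at one end; the terminal node there is the unique long simple root (C_3). A semisimple Lie algebra decomposes uniquely as the direct sum of simple ideals, one per connected component of its Dynkin diagram, so g ≅ A_5 ⊕ C_3 (dimension 35 + 21 = 56).

A_5 (sl(6)) + C_3 (sp(6))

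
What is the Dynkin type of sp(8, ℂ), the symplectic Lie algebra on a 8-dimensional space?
C4

This is sp(8), which has dimension 8(8+1)/2 = 36 and rank 8/2 = 4. In the classification of classical Lie algebras, the symplectic algebra sp(2n) has type C_n; here n = 4, so the Dynkin diagram is a chain of 4 nodes with a double edge at one end; the terminal node there is the unique long simple root (C_4). Hence the type is C_4.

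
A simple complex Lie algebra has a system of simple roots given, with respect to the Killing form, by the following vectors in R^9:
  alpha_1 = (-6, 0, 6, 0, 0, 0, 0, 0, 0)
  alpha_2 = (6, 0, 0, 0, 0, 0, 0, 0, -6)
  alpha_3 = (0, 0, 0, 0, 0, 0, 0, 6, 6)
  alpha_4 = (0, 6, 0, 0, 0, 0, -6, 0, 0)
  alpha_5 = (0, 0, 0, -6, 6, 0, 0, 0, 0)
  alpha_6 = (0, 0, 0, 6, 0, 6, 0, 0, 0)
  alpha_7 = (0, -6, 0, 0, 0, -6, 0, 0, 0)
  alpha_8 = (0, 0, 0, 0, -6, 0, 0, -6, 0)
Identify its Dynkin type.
Compute the Cartan integers a_ij = 2(alpha_i, alpha_j)/(alpha_j, alpha_j); the resulting 8x8 Cartan matrix is
[[2, -1, 0, 0, 0, 0, 0, 0], [-1, 2, -1, 0, 0, 0, 0, 0], [0, -1, 2, 0, 0, 0, 0, -1], [0, 0, 0, 2, 0, 0, -1, 0], [0, 0, 0, 0, 2, -1, 0, -1], [0, 0, 0, 0, -1, 2, -1, 0], [0, 0, 0, -1, 0, -1, 2, 0], [0, 0, -1, 0, -1, 0, 0, 2]].
All simple roots have the same length, so the diagram is simply laced. The associated Dynkin diagram is a chain of 8 nodes with single edges (A_8), so the type is A_8 (the algebra sl(9)).

type A_8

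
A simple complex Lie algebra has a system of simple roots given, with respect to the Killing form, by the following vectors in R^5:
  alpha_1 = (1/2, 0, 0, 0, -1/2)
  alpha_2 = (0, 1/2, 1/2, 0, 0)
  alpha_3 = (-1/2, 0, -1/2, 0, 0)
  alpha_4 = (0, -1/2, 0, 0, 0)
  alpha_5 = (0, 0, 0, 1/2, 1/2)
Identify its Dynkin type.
Compute the Cartan integers a_ij = 2(alpha_i, alpha_j)/(alpha_j, alpha_j); the resulting 5x5 Cartan matrix is
[[2, 0, -1, 0, -1], [0, 2, -1, -2, 0], [-1, -1, 2, 0, 0], [0, -1, 0, 2, 0], [-1, 0, 0, 0, 2]].
The roots have two lengths (squared-length ratio 2:1); the short ones are alpha_{4}. The associated Dynkin diagram is a chain of 5 nodes with a double edge at one end; the terminal node there is the unique short simple root (B_5), so the type is B_5 (the algebra so(11)).

type B_5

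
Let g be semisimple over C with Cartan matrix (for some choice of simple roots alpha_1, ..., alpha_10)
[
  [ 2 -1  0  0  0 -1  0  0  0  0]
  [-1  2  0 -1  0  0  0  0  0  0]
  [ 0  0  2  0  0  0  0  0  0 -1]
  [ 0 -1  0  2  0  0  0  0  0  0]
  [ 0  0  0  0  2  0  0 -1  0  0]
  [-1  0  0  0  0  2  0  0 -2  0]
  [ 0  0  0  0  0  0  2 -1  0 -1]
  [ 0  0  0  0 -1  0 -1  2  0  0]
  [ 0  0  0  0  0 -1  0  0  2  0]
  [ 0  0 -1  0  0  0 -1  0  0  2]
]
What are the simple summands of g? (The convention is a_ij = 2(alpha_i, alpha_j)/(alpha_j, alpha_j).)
A_5 (sl(6)) ⊕ B_5 (so(11))

The diagram associated to this matrix has two connected components: the simple roots {alpha_3, alpha_5, alpha_7, alpha_8, alpha_10} form a chain of 5 nodes with single edges (A_5), and {alpha_1, alpha_2, alpha_4, alpha_6, alpha_9} form a chain of 5 nodes with a double edge at one end; the terminal node there is the unique short simple root (B_5). A semisimple Lie algebra decomposes uniquely as the direct sum of simple ideals, one per connected component of its Dynkin diagram, so g ≅ A_5 ⊕ B_5 (dimension 35 + 55 = 90).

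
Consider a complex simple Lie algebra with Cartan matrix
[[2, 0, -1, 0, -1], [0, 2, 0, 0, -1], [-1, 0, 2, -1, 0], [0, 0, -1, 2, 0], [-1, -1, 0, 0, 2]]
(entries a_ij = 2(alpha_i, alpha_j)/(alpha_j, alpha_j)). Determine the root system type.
type A_5

The matrix has rank 5 with 2's on the diagonal. Reading the off-diagonal entries as Dynkin edges (a single edge where a_ij = a_ji = -1; a double or triple edge where a_ij * a_ji = 2 or 3), the diagram is a chain of 5 nodes with single edges (A_5). One simple-root ordering that puts it in standard form is (alpha_4, alpha_3, alpha_1, alpha_5, alpha_2). So the algebra is type A_5, i.e. sl(6).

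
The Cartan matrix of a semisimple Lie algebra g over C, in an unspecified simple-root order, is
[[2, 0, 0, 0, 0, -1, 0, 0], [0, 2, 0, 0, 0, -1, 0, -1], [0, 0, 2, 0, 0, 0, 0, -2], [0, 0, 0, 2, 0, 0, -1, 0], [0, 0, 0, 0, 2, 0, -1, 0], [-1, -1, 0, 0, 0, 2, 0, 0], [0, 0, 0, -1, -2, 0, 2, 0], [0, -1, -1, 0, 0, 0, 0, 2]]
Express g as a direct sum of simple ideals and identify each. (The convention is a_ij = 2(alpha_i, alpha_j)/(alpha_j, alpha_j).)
The diagram associated to this matrix has two connected components: the simple roots {alpha_4, alpha_5, alpha_7} form a chain of 3 nodes with a double edge at one end; the terminal node there is the unique short simple root (B_3), and {alpha_1, alpha_2, alpha_3, alpha_6, alpha_8} form a chain of 5 nodes with a double edge at one end; the terminal node there is the unique long simple root (C_5). A semisimple Lie algebra decomposes uniquely as the direct sum of simple ideals, one per connected component of its Dynkin diagram, so g ≅ B_3 ⊕ C_5 (dimension 21 + 55 = 76).

type B_3 + type C_5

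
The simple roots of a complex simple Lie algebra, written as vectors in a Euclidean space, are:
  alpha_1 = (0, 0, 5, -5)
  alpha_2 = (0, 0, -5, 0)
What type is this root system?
Compute the Cartan integers a_ij = 2(alpha_i, alpha_j)/(alpha_j, alpha_j); the resulting 2x2 Cartan matrix is
[[2, -2], [-1, 2]].
The roots have two lengths (squared-length ratio 2:1); the short ones are alpha_{2}. The associated Dynkin diagram is a chain of 2 nodes with a double edge at one end; the terminal node there is the unique short simple root (B_2), so the type is B_2 (the algebra so(5)).

B_2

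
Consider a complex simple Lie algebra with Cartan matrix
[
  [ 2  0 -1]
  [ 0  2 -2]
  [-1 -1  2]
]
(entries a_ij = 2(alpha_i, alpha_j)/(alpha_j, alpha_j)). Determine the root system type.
The matrix has rank 3 with 2's on the diagonal. Reading the off-diagonal entries as Dynkin edges (a single edge where a_ij = a_ji = -1; a double or triple edge where a_ij * a_ji = 2 or 3), the diagram is a chain of 3 nodes with a double edge at one end; the terminal node there is the unique long simple root (C_3). One simple-root ordering that puts it in standard form is (alpha_1, alpha_3, alpha_2). So the algebra is type C_3, i.e. sp(6).

C_3 (sp(6))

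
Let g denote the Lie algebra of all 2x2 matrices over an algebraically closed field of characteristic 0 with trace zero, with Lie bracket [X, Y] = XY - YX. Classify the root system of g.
A_1 (sl(2))

This is sl(2), which has dimension 2^2 - 1 = 3 and rank 2 - 1 = 1 (a Cartan subalgebra is the diagonal traceless matrices). In the classification of classical Lie algebras, the special linear algebra sl(n+1) has type A_n; here n = 1, so the Dynkin diagram is a chain of 1 nodes with single edges (A_1). Hence the type is A_1.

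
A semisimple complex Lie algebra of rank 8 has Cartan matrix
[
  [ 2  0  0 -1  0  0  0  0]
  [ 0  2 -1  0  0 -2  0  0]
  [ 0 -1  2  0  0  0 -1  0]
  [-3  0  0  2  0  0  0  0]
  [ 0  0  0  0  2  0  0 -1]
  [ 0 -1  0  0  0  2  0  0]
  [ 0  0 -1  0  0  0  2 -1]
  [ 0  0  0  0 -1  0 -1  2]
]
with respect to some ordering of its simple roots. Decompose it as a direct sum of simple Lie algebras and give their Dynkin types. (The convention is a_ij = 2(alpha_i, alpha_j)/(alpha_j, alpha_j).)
type B_6 ⊕ type G_2

The diagram associated to this matrix has two connected components: the simple roots {alpha_2, alpha_3, alpha_5, alpha_6, alpha_7, alpha_8} form a chain of 6 nodes with a double edge at one end; the terminal node there is the unique short simple root (B_6), and {alpha_1, alpha_4} form two nodes joined by a triple edge (G_2). A semisimple Lie algebra decomposes uniquely as the direct sum of simple ideals, one per connected component of its Dynkin diagram, so g ≅ B_6 ⊕ G_2 (dimension 78 + 14 = 92).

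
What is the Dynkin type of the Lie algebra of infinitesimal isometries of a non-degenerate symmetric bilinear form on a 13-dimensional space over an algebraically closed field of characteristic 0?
B_6

This is so(13) with 13 odd, which has dimension 13(13-1)/2 = 78 and rank (13-1)/2 = 6. In the classification of classical Lie algebras, the orthogonal algebra so(2n+1) in an odd number of variables has type B_n; here n = 6, so the Dynkin diagram is a chain of 6 nodes with a double edge at one end; the terminal node there is the unique short simple root (B_6). Hence the type is B_6.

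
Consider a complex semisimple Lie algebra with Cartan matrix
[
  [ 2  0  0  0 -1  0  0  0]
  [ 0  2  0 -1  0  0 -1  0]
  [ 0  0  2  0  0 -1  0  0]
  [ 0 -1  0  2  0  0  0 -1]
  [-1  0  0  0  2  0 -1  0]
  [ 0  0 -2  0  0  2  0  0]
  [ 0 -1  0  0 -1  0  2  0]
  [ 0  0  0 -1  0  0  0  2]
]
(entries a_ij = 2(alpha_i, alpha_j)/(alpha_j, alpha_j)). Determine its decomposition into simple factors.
The diagram associated to this matrix has two connected components: the simple roots {alpha_1, alpha_2, alpha_4, alpha_5, alpha_7, alpha_8} form a chain of 6 nodes with single edges (A_6), and {alpha_3, alpha_6} form a chain of 2 nodes with a double edge at one end; the terminal node there is the unique short simple root (B_2). A semisimple Lie algebra decomposes uniquely as the direct sum of simple ideals, one per connected component of its Dynkin diagram, so g ≅ A_6 ⊕ B_2 (dimension 48 + 10 = 58).

A_6 (sl(7)) ⊕ B_2 (so(5))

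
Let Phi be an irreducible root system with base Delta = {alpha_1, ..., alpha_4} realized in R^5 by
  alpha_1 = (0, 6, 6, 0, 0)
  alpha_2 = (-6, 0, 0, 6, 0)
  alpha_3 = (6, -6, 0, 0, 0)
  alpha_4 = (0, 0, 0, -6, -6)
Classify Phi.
type A_4

Compute the Cartan integers a_ij = 2(alpha_i, alpha_j)/(alpha_j, alpha_j); the resulting 4x4 Cartan matrix is
[[2, 0, -1, 0], [0, 2, -1, -1], [-1, -1, 2, 0], [0, -1, 0, 2]].
All simple roots have the same length, so the diagram is simply laced. The associated Dynkin diagram is a chain of 4 nodes with single edges (A_4), so the type is A_4 (the algebra sl(5)).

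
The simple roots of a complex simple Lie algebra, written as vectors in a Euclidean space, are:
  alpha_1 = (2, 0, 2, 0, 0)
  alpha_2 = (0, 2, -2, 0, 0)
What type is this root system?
A_2 (sl(3))

Compute the Cartan integers a_ij = 2(alpha_i, alpha_j)/(alpha_j, alpha_j); the resulting 2x2 Cartan matrix is
[[2, -1], [-1, 2]].
All simple roots have the same length, so the diagram is simply laced. The associated Dynkin diagram is a chain of 2 nodes with single edges (A_2), so the type is A_2 (the algebra sl(3)).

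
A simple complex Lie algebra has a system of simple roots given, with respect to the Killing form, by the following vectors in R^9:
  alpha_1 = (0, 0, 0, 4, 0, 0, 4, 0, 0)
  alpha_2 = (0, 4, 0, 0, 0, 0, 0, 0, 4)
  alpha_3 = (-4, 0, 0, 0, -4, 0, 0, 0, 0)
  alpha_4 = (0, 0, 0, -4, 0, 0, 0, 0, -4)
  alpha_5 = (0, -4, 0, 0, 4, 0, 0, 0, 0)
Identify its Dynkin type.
Compute the Cartan integers a_ij = 2(alpha_i, alpha_j)/(alpha_j, alpha_j); the resulting 5x5 Cartan matrix is
[[2, 0, 0, -1, 0], [0, 2, 0, -1, -1], [0, 0, 2, 0, -1], [-1, -1, 0, 2, 0], [0, -1, -1, 0, 2]].
All simple roots have the same length, so the diagram is simply laced. The associated Dynkin diagram is a chain of 5 nodes with single edges (A_5), so the type is A_5 (the algebra sl(6)).

A_5 (sl(6))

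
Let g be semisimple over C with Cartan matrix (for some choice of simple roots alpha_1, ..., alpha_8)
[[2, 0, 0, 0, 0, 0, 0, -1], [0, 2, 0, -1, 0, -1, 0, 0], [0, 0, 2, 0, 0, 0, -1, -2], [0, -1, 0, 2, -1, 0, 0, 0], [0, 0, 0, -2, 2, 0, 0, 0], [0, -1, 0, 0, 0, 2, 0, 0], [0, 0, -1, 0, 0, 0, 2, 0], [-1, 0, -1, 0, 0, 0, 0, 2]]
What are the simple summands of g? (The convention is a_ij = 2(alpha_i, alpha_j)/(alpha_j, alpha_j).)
The diagram associated to this matrix has two connected components: the simple roots {alpha_2, alpha_4, alpha_5, alpha_6} form a chain of 4 nodes with a double edge at one end; the terminal node there is the unique long simple root (C_4), and {alpha_1, alpha_3, alpha_7, alpha_8} form a chain of 4 nodes with a double edge between the middle two (F_4). A semisimple Lie algebra decomposes uniquely as the direct sum of simple ideals, one per connected component of its Dynkin diagram, so g ≅ C_4 ⊕ F_4 (dimension 36 + 52 = 88).

type C_4 + type F_4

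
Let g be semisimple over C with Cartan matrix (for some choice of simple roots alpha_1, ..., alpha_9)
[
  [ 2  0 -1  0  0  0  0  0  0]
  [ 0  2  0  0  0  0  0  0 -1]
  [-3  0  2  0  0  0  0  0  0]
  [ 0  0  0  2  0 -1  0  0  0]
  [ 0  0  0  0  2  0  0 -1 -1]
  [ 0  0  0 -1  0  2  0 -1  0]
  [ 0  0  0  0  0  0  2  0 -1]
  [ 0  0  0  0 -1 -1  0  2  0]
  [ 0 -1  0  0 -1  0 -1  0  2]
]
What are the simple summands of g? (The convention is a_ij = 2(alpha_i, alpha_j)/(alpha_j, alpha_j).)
D7 + G2

The diagram associated to this matrix has two connected components: the simple roots {alpha_2, alpha_4, alpha_5, alpha_6, alpha_7, alpha_8, alpha_9} form a chain of 5 nodes with a fork of two nodes at one end (D_7), and {alpha_1, alpha_3} form two nodes joined by a triple edge (G_2). A semisimple Lie algebra decomposes uniquely as the direct sum of simple ideals, one per connected component of its Dynkin diagram, so g ≅ D_7 ⊕ G_2 (dimension 91 + 14 = 105).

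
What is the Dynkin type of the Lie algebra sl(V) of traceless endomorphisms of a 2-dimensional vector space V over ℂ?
A_1

This is sl(2), which has dimension 2^2 - 1 = 3 and rank 2 - 1 = 1 (a Cartan subalgebra is the diagonal traceless matrices). In the classification of classical Lie algebras, the special linear algebra sl(n+1) has type A_n; here n = 1, so the Dynkin diagram is a chain of 1 nodes with single edges (A_1). Hence the type is A_1.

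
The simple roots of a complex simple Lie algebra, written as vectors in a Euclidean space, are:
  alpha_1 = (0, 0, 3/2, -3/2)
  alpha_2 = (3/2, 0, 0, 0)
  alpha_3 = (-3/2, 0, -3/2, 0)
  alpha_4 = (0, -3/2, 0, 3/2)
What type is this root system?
B4

Compute the Cartan integers a_ij = 2(alpha_i, alpha_j)/(alpha_j, alpha_j); the resulting 4x4 Cartan matrix is
[[2, 0, -1, -1], [0, 2, -1, 0], [-1, -2, 2, 0], [-1, 0, 0, 2]].
The roots have two lengths (squared-length ratio 2:1); the short ones are alpha_{2}. The associated Dynkin diagram is a chain of 4 nodes with a double edge at one end; the terminal node there is the unique short simple root (B_4), so the type is B_4 (the algebra so(9)).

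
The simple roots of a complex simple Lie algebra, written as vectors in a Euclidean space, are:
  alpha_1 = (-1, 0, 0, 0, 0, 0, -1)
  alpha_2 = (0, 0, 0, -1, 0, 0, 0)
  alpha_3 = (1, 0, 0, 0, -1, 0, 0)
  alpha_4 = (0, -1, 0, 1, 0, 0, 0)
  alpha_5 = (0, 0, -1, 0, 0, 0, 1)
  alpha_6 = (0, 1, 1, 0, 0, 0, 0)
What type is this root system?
Compute the Cartan integers a_ij = 2(alpha_i, alpha_j)/(alpha_j, alpha_j); the resulting 6x6 Cartan matrix is
[[2, 0, -1, 0, -1, 0], [0, 2, 0, -1, 0, 0], [-1, 0, 2, 0, 0, 0], [0, -2, 0, 2, 0, -1], [-1, 0, 0, 0, 2, -1], [0, 0, 0, -1, -1, 2]].
The roots have two lengths (squared-length ratio 2:1); the short ones are alpha_{2}. The associated Dynkin diagram is a chain of 6 nodes with a double edge at one end; the terminal node there is the unique short simple root (B_6), so the type is B_6 (the algebra so(13)).

B_6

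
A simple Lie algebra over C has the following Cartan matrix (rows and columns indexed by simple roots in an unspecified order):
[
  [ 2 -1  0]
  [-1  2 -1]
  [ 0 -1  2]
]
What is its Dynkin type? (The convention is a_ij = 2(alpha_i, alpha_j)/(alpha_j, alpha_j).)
A_3 (sl(4))

The matrix has rank 3 with 2's on the diagonal. Reading the off-diagonal entries as Dynkin edges (a single edge where a_ij = a_ji = -1; a double or triple edge where a_ij * a_ji = 2 or 3), the diagram is a chain of 3 nodes with single edges (A_3). One simple-root ordering that puts it in standard form is (alpha_3, alpha_2, alpha_1). So the algebra is type A_3, i.e. sl(4).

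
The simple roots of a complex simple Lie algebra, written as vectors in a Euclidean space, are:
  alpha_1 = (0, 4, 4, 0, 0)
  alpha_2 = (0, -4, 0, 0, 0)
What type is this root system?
Compute the Cartan integers a_ij = 2(alpha_i, alpha_j)/(alpha_j, alpha_j); the resulting 2x2 Cartan matrix is
[[2, -2], [-1, 2]].
The roots have two lengths (squared-length ratio 2:1); the short ones are alpha_{2}. The associated Dynkin diagram is a chain of 2 nodes with a double edge at one end; the terminal node there is the unique short simple root (B_2), so the type is B_2 (the algebra so(5)).

B2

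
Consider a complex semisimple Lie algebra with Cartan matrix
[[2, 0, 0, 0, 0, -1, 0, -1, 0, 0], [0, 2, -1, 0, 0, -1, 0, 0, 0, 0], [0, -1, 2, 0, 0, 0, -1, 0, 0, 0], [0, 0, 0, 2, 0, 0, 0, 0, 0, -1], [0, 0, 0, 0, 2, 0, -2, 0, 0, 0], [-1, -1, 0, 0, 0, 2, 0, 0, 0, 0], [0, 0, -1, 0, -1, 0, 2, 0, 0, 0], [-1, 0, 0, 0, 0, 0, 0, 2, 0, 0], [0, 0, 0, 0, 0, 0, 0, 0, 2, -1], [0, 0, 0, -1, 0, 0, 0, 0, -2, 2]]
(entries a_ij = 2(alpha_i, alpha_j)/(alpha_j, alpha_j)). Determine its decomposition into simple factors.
The diagram associated to this matrix has two connected components: the simple roots {alpha_4, alpha_9, alpha_10} form a chain of 3 nodes with a double edge at one end; the terminal node there is the unique short simple root (B_3), and {alpha_1, alpha_2, alpha_3, alpha_5, alpha_6, alpha_7, alpha_8} form a chain of 7 nodes with a double edge at one end; the terminal node there is the unique long simple root (C_7). A semisimple Lie algebra decomposes uniquely as the direct sum of simple ideals, one per connected component of its Dynkin diagram, so g ≅ B_3 ⊕ C_7 (dimension 21 + 105 = 126).

B3 + C7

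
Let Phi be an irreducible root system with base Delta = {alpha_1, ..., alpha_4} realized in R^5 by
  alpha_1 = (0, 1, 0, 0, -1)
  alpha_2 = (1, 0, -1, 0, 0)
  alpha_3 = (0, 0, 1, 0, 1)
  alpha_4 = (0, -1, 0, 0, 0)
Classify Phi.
B_4

Compute the Cartan integers a_ij = 2(alpha_i, alpha_j)/(alpha_j, alpha_j); the resulting 4x4 Cartan matrix is
[[2, 0, -1, -2], [0, 2, -1, 0], [-1, -1, 2, 0], [-1, 0, 0, 2]].
The roots have two lengths (squared-length ratio 2:1); the short ones are alpha_{4}. The associated Dynkin diagram is a chain of 4 nodes with a double edge at one end; the terminal node there is the unique short simple root (B_4), so the type is B_4 (the algebra so(9)).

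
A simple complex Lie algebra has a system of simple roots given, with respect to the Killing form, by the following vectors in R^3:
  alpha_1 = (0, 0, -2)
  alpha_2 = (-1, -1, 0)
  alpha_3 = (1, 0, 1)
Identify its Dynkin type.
C_3

Compute the Cartan integers a_ij = 2(alpha_i, alpha_j)/(alpha_j, alpha_j); the resulting 3x3 Cartan matrix is
[[2, 0, -2], [0, 2, -1], [-1, -1, 2]].
The roots have two lengths (squared-length ratio 2:1); the short ones are alpha_{2,3}. The associated Dynkin diagram is a chain of 3 nodes with a double edge at one end; the terminal node there is the unique long simple root (C_3), so the type is C_3 (the algebra sp(6)).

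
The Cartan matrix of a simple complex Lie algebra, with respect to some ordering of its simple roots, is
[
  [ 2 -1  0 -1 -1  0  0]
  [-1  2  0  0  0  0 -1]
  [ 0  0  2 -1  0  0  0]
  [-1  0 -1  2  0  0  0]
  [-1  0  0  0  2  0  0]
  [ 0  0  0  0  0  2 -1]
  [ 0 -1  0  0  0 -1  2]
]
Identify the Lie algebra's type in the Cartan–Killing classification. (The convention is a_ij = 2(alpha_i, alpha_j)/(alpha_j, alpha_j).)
The matrix has rank 7 with 2's on the diagonal. Reading the off-diagonal entries as Dynkin edges (a single edge where a_ij = a_ji = -1; a double or triple edge where a_ij * a_ji = 2 or 3), the diagram is a chain of 6 nodes with one extra node attached to the third node from one end (E_7). One simple-root ordering that puts it in standard form is (alpha_3, alpha_5, alpha_4, alpha_1, alpha_2, alpha_7, alpha_6). So the algebra is type E_7.

E_7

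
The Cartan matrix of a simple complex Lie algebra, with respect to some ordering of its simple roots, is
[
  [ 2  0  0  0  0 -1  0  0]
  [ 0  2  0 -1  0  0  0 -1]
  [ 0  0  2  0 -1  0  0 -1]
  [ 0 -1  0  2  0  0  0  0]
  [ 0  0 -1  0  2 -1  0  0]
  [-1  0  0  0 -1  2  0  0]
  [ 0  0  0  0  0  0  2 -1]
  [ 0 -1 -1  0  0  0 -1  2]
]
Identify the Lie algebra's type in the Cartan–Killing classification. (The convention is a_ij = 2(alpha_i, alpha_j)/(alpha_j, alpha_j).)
E_8

The matrix has rank 8 with 2's on the diagonal. Reading the off-diagonal entries as Dynkin edges (a single edge where a_ij = a_ji = -1; a double or triple edge where a_ij * a_ji = 2 or 3), the diagram is a chain of 7 nodes with one extra node attached to the third node from one end (E_8). One simple-root ordering that puts it in standard form is (alpha_4, alpha_7, alpha_2, alpha_8, alpha_3, alpha_5, alpha_6, alpha_1). So the algebra is type E_8.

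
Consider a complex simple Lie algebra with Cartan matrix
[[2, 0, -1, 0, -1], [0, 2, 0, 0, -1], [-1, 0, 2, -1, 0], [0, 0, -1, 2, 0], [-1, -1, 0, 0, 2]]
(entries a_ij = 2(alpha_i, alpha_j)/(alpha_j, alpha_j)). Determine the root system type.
A_5 (sl(6))

The matrix has rank 5 with 2's on the diagonal. Reading the off-diagonal entries as Dynkin edges (a single edge where a_ij = a_ji = -1; a double or triple edge where a_ij * a_ji = 2 or 3), the diagram is a chain of 5 nodes with single edges (A_5). One simple-root ordering that puts it in standard form is (alpha_4, alpha_3, alpha_1, alpha_5, alpha_2). So the algebra is type A_5, i.e. sl(6).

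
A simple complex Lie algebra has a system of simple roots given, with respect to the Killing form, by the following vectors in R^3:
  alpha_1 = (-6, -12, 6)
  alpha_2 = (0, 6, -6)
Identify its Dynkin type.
Compute the Cartan integers a_ij = 2(alpha_i, alpha_j)/(alpha_j, alpha_j); the resulting 2x2 Cartan matrix is
[[2, -3], [-1, 2]].
The roots have two lengths (squared-length ratio 3:1); the short ones are alpha_{2}. The associated Dynkin diagram is two nodes joined by a triple edge (G_2), so the type is G_2.

G2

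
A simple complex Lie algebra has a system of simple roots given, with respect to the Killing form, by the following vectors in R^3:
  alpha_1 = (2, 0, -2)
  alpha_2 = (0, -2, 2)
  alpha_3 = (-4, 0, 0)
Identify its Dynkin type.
type C_3

Compute the Cartan integers a_ij = 2(alpha_i, alpha_j)/(alpha_j, alpha_j); the resulting 3x3 Cartan matrix is
[[2, -1, -1], [-1, 2, 0], [-2, 0, 2]].
The roots have two lengths (squared-length ratio 2:1); the short ones are alpha_{1,2}. The associated Dynkin diagram is a chain of 3 nodes with a double edge at one end; the terminal node there is the unique long simple root (C_3), so the type is C_3 (the algebra sp(6)).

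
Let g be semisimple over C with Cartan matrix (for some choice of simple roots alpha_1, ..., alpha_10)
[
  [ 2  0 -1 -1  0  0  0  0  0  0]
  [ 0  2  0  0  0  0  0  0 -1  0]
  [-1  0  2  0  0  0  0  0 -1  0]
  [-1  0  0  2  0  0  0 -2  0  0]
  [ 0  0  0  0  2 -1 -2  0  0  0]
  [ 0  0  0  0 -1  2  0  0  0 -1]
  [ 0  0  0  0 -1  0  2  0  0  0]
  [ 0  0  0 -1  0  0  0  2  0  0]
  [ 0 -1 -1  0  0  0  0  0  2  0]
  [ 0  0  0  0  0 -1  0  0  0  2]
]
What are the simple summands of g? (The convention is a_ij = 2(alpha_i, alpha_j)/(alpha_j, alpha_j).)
B4 + B6

The diagram associated to this matrix has two connected components: the simple roots {alpha_5, alpha_6, alpha_7, alpha_10} form a chain of 4 nodes with a double edge at one end; the terminal node there is the unique short simple root (B_4), and {alpha_1, alpha_2, alpha_3, alpha_4, alpha_8, alpha_9} form a chain of 6 nodes with a double edge at one end; the terminal node there is the unique short simple root (B_6). A semisimple Lie algebra decomposes uniquely as the direct sum of simple ideals, one per connected component of its Dynkin diagram, so g ≅ B_4 ⊕ B_6 (dimension 36 + 78 = 114).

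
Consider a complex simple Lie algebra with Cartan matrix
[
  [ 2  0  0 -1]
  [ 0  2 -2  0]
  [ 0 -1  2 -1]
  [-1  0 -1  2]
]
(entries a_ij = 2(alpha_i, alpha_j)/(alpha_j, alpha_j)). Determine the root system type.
The matrix has rank 4 with 2's on the diagonal. Reading the off-diagonal entries as Dynkin edges (a single edge where a_ij = a_ji = -1; a double or triple edge where a_ij * a_ji = 2 or 3), the diagram is a chain of 4 nodes with a double edge at one end; the terminal node there is the unique long simple root (C_4). One simple-root ordering that puts it in standard form is (alpha_1, alpha_4, alpha_3, alpha_2). So the algebra is type C_4, i.e. sp(8).

C4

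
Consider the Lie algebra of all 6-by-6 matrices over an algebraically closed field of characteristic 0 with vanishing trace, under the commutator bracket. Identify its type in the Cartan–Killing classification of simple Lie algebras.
A5

This is sl(6), which has dimension 6^2 - 1 = 35 and rank 6 - 1 = 5 (a Cartan subalgebra is the diagonal traceless matrices). In the classification of classical Lie algebras, the special linear algebra sl(n+1) has type A_n; here n = 5, so the Dynkin diagram is a chain of 5 nodes with single edges (A_5). Hence the type is A_5.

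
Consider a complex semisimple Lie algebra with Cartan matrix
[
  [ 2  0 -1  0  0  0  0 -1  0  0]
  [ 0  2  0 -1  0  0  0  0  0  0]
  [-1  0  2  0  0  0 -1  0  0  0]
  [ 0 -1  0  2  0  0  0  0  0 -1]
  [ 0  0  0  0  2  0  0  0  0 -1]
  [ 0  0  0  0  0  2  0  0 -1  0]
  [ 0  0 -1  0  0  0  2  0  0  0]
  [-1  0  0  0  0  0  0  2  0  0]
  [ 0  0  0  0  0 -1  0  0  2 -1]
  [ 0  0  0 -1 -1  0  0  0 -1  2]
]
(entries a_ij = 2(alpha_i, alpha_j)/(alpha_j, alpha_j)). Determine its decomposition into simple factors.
The diagram associated to this matrix has two connected components: the simple roots {alpha_1, alpha_3, alpha_7, alpha_8} form a chain of 4 nodes with single edges (A_4), and {alpha_2, alpha_4, alpha_5, alpha_6, alpha_9, alpha_10} form a chain of 5 nodes with one extra node attached to the third node from one end (E_6). A semisimple Lie algebra decomposes uniquely as the direct sum of simple ideals, one per connected component of its Dynkin diagram, so g ≅ A_4 ⊕ E_6 (dimension 24 + 78 = 102).

A_4 ⊕ E_6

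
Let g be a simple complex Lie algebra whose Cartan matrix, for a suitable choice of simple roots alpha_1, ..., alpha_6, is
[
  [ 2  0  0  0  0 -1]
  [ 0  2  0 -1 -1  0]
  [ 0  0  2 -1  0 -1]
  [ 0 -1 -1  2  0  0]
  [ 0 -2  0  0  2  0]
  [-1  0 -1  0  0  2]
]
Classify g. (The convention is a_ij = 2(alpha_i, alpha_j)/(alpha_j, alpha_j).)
The matrix has rank 6 with 2's on the diagonal. Reading the off-diagonal entries as Dynkin edges (a single edge where a_ij = a_ji = -1; a double or triple edge where a_ij * a_ji = 2 or 3), the diagram is a chain of 6 nodes with a double edge at one end; the terminal node there is the unique long simple root (C_6). One simple-root ordering that puts it in standard form is (alpha_1, alpha_6, alpha_3, alpha_4, alpha_2, alpha_5). So the algebra is type C_6, i.e. sp(12).

C6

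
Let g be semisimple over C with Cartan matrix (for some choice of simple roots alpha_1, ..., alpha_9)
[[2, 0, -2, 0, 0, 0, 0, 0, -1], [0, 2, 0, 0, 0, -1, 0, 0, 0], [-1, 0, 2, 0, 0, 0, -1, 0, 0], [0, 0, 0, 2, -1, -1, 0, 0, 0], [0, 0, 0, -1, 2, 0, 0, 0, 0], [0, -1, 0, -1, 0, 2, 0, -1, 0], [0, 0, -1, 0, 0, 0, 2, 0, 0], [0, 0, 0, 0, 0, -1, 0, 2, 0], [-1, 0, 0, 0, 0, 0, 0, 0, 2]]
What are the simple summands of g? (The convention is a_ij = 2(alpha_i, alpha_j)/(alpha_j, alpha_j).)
D_5 + F_4

The diagram associated to this matrix has two connected components: the simple roots {alpha_2, alpha_4, alpha_5, alpha_6, alpha_8} form a chain of 3 nodes with a fork of two nodes at one end (D_5), and {alpha_1, alpha_3, alpha_7, alpha_9} form a chain of 4 nodes with a double edge between the middle two (F_4). A semisimple Lie algebra decomposes uniquely as the direct sum of simple ideals, one per connected component of its Dynkin diagram, so g ≅ D_5 ⊕ F_4 (dimension 45 + 52 = 97).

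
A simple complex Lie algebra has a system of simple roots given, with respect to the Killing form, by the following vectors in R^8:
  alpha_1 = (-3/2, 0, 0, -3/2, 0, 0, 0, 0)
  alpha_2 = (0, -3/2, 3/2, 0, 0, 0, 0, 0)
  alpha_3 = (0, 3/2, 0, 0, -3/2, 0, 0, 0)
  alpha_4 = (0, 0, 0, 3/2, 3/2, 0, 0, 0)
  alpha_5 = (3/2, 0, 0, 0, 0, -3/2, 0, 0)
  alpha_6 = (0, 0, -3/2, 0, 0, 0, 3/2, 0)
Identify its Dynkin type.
Compute the Cartan integers a_ij = 2(alpha_i, alpha_j)/(alpha_j, alpha_j); the resulting 6x6 Cartan matrix is
[[2, 0, 0, -1, -1, 0], [0, 2, -1, 0, 0, -1], [0, -1, 2, -1, 0, 0], [-1, 0, -1, 2, 0, 0], [-1, 0, 0, 0, 2, 0], [0, -1, 0, 0, 0, 2]].
All simple roots have the same length, so the diagram is simply laced. The associated Dynkin diagram is a chain of 6 nodes with single edges (A_6), so the type is A_6 (the algebra sl(7)).

type A_6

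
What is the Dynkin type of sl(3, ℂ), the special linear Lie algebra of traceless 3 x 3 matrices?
This is sl(3), which has dimension 3^2 - 1 = 8 and rank 3 - 1 = 2 (a Cartan subalgebra is the diagonal traceless matrices). In the classification of classical Lie algebras, the special linear algebra sl(n+1) has type A_n; here n = 2, so the Dynkin diagram is a chain of 2 nodes with single edges (A_2). Hence the type is A_2.

A2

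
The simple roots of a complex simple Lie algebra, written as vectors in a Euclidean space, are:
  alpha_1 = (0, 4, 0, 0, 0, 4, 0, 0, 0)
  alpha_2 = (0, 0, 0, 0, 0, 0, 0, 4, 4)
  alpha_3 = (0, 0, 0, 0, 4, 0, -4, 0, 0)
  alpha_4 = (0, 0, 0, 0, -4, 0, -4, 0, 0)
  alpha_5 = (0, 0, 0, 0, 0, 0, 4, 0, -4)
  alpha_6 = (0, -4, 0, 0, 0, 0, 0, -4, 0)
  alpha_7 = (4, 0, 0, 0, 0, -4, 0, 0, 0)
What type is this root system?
type D_7

Compute the Cartan integers a_ij = 2(alpha_i, alpha_j)/(alpha_j, alpha_j); the resulting 7x7 Cartan matrix is
[[2, 0, 0, 0, 0, -1, -1], [0, 2, 0, 0, -1, -1, 0], [0, 0, 2, 0, -1, 0, 0], [0, 0, 0, 2, -1, 0, 0], [0, -1, -1, -1, 2, 0, 0], [-1, -1, 0, 0, 0, 2, 0], [-1, 0, 0, 0, 0, 0, 2]].
All simple roots have the same length, so the diagram is simply laced. The associated Dynkin diagram is a chain of 5 nodes with a fork of two nodes at one end (D_7), so the type is D_7 (the algebra so(14)).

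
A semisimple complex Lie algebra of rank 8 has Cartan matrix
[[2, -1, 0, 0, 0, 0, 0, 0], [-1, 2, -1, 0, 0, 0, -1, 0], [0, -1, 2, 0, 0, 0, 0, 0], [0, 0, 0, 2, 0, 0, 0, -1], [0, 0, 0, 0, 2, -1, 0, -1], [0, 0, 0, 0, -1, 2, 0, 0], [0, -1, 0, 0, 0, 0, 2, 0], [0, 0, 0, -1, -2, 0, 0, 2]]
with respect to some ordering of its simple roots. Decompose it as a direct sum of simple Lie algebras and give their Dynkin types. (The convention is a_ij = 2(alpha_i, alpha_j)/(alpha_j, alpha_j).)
D_4 + F_4

The diagram associated to this matrix has two connected components: the simple roots {alpha_1, alpha_2, alpha_3, alpha_7} form a chain of 2 nodes with a fork of two nodes at one end (D_4), and {alpha_4, alpha_5, alpha_6, alpha_8} form a chain of 4 nodes with a double edge between the middle two (F_4). A semisimple Lie algebra decomposes uniquely as the direct sum of simple ideals, one per connected component of its Dynkin diagram, so g ≅ D_4 ⊕ F_4 (dimension 28 + 52 = 80).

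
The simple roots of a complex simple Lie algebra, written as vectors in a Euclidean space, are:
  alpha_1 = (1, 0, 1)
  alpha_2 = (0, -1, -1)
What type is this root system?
A_2

Compute the Cartan integers a_ij = 2(alpha_i, alpha_j)/(alpha_j, alpha_j); the resulting 2x2 Cartan matrix is
[[2, -1], [-1, 2]].
All simple roots have the same length, so the diagram is simply laced. The associated Dynkin diagram is a chain of 2 nodes with single edges (A_2), so the type is A_2 (the algebra sl(3)).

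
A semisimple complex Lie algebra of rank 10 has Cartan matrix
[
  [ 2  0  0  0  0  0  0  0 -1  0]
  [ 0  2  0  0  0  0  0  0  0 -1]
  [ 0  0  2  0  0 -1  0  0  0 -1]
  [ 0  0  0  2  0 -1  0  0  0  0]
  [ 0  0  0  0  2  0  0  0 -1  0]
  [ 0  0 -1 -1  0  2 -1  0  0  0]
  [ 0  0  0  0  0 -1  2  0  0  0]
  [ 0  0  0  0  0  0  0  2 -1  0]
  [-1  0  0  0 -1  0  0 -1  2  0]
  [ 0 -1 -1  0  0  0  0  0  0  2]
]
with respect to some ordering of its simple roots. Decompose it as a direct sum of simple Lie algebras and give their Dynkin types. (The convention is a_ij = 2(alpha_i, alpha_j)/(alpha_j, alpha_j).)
type D_4 ⊕ type D_6

The diagram associated to this matrix has two connected components: the simple roots {alpha_1, alpha_5, alpha_8, alpha_9} form a chain of 2 nodes with a fork of two nodes at one end (D_4), and {alpha_2, alpha_3, alpha_4, alpha_6, alpha_7, alpha_10} form a chain of 4 nodes with a fork of two nodes at one end (D_6). A semisimple Lie algebra decomposes uniquely as the direct sum of simple ideals, one per connected component of its Dynkin diagram, so g ≅ D_4 ⊕ D_6 (dimension 28 + 66 = 94).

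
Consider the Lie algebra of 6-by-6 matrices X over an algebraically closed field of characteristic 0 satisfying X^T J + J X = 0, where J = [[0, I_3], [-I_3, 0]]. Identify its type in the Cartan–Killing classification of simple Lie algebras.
This is sp(6), which has dimension 6(6+1)/2 = 21 and rank 6/2 = 3. In the classification of classical Lie algebras, the symplectic algebra sp(2n) has type C_n; here n = 3, so the Dynkin diagram is a chain of 3 nodes with a double edge at one end; the terminal node there is the unique long simple root (C_3). Hence the type is C_3.

C_3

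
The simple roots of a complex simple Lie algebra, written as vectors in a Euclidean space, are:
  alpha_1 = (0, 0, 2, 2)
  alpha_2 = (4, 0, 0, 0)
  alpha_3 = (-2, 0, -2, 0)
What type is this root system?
type C_3

Compute the Cartan integers a_ij = 2(alpha_i, alpha_j)/(alpha_j, alpha_j); the resulting 3x3 Cartan matrix is
[[2, 0, -1], [0, 2, -2], [-1, -1, 2]].
The roots have two lengths (squared-length ratio 2:1); the short ones are alpha_{1,3}. The associated Dynkin diagram is a chain of 3 nodes with a double edge at one end; the terminal node there is the unique long simple root (C_3), so the type is C_3 (the algebra sp(6)).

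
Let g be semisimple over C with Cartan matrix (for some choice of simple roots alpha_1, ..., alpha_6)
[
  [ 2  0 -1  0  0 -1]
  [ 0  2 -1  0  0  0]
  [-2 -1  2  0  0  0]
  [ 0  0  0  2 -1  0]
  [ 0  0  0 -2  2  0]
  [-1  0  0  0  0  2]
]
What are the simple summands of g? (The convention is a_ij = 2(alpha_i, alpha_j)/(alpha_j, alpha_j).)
B2 + F4

The diagram associated to this matrix has two connected components: the simple roots {alpha_4, alpha_5} form a chain of 2 nodes with a double edge at one end; the terminal node there is the unique short simple root (B_2), and {alpha_1, alpha_2, alpha_3, alpha_6} form a chain of 4 nodes with a double edge between the middle two (F_4). A semisimple Lie algebra decomposes uniquely as the direct sum of simple ideals, one per connected component of its Dynkin diagram, so g ≅ B_2 ⊕ F_4 (dimension 10 + 52 = 62).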